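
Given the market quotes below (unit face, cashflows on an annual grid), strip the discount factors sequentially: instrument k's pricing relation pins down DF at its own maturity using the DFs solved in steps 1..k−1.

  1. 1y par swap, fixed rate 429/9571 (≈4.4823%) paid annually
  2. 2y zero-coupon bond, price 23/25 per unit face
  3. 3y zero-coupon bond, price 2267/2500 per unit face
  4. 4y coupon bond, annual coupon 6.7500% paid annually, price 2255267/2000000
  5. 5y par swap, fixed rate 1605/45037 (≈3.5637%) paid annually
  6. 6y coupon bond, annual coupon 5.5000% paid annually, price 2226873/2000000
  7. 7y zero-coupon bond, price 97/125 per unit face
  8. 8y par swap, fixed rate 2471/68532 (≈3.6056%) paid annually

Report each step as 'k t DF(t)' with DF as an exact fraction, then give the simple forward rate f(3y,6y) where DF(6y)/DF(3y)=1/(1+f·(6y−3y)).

step 1 [1y] swap r/1=429/9571: DF=(1 − 429/9571·(0))/(1+429/9571) = 9571/10000 ≈ 0.957100
step 2 [2y] zero: DF = P = 23/25 ≈ 0.920000
step 3 [3y] zero: DF = P = 2267/2500 ≈ 0.906800
step 4 [4y] bond c/1=27/400: DF=(2255267/2000000 − 27/400·(0.957100+0.920000+0.906800))/(1+27/400) = 8803/10000 ≈ 0.880300
step 5 [5y] swap r/1=1605/45037: DF=(1 − 1605/45037·(0.957100+0.920000+0.906800+0.880300))/(1+1605/45037) = 1679/2000 ≈ 0.839500
step 6 [6y] bond c/1=11/200: DF=(2226873/2000000 − 11/200·(0.957100+0.920000+0.906800+0.880300+0.839500))/(1+11/200) = 4103/5000 ≈ 0.820600
step 7 [7y] zero: DF = P = 97/125 ≈ 0.776000
step 8 [8y] swap r/1=2471/68532: DF=(1 − 2471/68532·(0.957100+0.920000+0.906800+0.880300+0.839500+0.820600+0.776000))/(1+2471/68532) = 7529/10000 ≈ 0.752900

1 1 9571/10000
2 2 23/25
3 3 2267/2500
4 4 8803/10000
5 5 1679/2000
6 6 4103/5000
7 7 97/125
8 8 7529/10000
f(3y,6y) = ((2267/2500)/(4103/5000) − 1)/(3) = 431/12309 ≈ 3.5015%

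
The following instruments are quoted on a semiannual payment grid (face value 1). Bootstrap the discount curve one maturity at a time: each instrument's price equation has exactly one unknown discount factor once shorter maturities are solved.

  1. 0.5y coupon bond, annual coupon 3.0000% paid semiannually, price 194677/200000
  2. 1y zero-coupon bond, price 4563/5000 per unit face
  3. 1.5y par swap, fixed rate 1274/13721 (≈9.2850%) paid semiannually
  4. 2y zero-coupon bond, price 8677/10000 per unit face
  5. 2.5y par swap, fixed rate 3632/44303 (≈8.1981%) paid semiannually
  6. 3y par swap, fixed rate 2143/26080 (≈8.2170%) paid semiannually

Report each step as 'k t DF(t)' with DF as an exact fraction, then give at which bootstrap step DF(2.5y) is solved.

1 1/2 959/1000
2 1 4563/5000
3 3/2 4363/5000
4 2 8677/10000
5 5/2 1023/1250
6 3 7857/10000
DF(2.5y) is solved at step 5

step 1 [0.5y] bond c/2=3/200: DF=(194677/200000 − 3/200·(0))/(1+3/200) = 959/1000 ≈ 0.959000
step 2 [1y] zero: DF = P = 4563/5000 ≈ 0.912600
step 3 [1.5y] swap r/2=637/13721: DF=(1 − 637/13721·(0.959000+0.912600))/(1+637/13721) = 4363/5000 ≈ 0.872600
step 4 [2y] zero: DF = P = 8677/10000 ≈ 0.867700
step 5 [2.5y] swap r/2=1816/44303: DF=(1 − 1816/44303·(0.959000+0.912600+0.872600+0.867700))/(1+1816/44303) = 1023/1250 ≈ 0.818400
step 6 [3y] swap r/2=2143/52160: DF=(1 − 2143/52160·(0.959000+0.912600+0.872600+0.867700+0.818400))/(1+2143/52160) = 7857/10000 ≈ 0.785700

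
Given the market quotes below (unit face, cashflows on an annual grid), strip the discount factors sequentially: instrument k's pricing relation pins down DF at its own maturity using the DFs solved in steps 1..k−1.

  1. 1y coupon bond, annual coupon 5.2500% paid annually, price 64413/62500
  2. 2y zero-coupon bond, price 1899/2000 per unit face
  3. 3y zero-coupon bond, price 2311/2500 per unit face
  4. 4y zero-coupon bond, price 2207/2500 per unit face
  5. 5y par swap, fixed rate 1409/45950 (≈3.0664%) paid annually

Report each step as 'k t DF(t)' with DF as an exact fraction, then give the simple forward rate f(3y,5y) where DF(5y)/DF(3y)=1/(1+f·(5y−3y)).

step 1 [1y] bond c/1=21/400: DF=(64413/62500 − 21/400·(0))/(1+21/400) = 612/625 ≈ 0.979200
step 2 [2y] zero: DF = P = 1899/2000 ≈ 0.949500
step 3 [3y] zero: DF = P = 2311/2500 ≈ 0.924400
step 4 [4y] zero: DF = P = 2207/2500 ≈ 0.882800
step 5 [5y] swap r/1=1409/45950: DF=(1 − 1409/45950·(0.979200+0.949500+0.924400+0.882800))/(1+1409/45950) = 8591/10000 ≈ 0.859100

1 1 612/625
2 2 1899/2000
3 3 2311/2500
4 4 2207/2500
5 5 8591/10000
f(3y,5y) = ((2311/2500)/(8591/10000) − 1)/(2) = 653/17182 ≈ 3.8005%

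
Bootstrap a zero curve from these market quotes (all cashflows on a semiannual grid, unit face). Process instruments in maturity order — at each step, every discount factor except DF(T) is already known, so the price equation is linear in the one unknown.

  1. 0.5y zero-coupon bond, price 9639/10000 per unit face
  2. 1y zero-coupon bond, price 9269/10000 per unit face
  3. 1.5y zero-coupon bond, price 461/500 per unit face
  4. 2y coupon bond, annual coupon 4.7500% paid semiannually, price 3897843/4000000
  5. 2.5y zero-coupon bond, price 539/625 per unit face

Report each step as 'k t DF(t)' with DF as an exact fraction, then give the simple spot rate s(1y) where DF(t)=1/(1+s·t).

1 1/2 9639/10000
2 1 9269/10000
3 3/2 461/500
4 2 4433/5000
5 5/2 539/625
s(1y) = (1/(9269/10000) − 1)/(1) = 731/9269 ≈ 7.8865%

step 1 [0.5y] zero: DF = P = 9639/10000 ≈ 0.963900
step 2 [1y] zero: DF = P = 9269/10000 ≈ 0.926900
step 3 [1.5y] zero: DF = P = 461/500 ≈ 0.922000
step 4 [2y] bond c/2=19/800: DF=(3897843/4000000 − 19/800·(0.963900+0.926900+0.922000))/(1+19/800) = 4433/5000 ≈ 0.886600
step 5 [2.5y] zero: DF = P = 539/625 ≈ 0.862400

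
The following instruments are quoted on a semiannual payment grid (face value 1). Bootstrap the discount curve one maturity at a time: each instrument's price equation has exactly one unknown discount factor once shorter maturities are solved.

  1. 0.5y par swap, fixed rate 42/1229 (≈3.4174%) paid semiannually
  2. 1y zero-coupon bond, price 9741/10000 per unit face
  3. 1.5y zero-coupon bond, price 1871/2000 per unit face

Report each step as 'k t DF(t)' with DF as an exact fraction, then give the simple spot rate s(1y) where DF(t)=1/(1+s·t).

1 1/2 1229/1250
2 1 9741/10000
3 3/2 1871/2000
s(1y) = (1/(9741/10000) − 1)/(1) = 259/9741 ≈ 2.6589%

step 1 [0.5y] swap r/2=21/1229: DF=(1 − 21/1229·(0))/(1+21/1229) = 1229/1250 ≈ 0.983200
step 2 [1y] zero: DF = P = 9741/10000 ≈ 0.974100
step 3 [1.5y] zero: DF = P = 1871/2000 ≈ 0.935500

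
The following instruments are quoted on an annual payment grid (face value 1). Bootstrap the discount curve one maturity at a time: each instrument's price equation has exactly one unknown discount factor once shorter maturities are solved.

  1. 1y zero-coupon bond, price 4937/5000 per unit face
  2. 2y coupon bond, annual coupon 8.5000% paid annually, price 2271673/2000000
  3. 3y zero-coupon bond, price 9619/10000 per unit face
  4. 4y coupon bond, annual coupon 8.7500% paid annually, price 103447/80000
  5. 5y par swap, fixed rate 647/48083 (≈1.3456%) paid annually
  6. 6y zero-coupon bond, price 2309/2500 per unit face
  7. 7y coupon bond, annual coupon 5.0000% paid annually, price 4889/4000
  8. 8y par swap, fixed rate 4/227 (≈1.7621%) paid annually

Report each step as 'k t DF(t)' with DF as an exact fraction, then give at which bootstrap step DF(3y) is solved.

step 1 [1y] zero: DF = P = 4937/5000 ≈ 0.987400
step 2 [2y] bond c/1=17/200: DF=(2271673/2000000 − 17/200·(0.987400))/(1+17/200) = 1939/2000 ≈ 0.969500
step 3 [3y] zero: DF = P = 9619/10000 ≈ 0.961900
step 4 [4y] bond c/1=7/80: DF=(103447/80000 − 7/80·(0.987400+0.969500+0.961900))/(1+7/80) = 4771/5000 ≈ 0.954200
step 5 [5y] swap r/1=647/48083: DF=(1 − 647/48083·(0.987400+0.969500+0.961900+0.954200))/(1+647/48083) = 9353/10000 ≈ 0.935300
step 6 [6y] zero: DF = P = 2309/2500 ≈ 0.923600
step 7 [7y] bond c/1=1/20: DF=(4889/4000 − 1/20·(0.987400+0.969500+0.961900+0.954200+0.935300+0.923600))/(1+1/20) = 8911/10000 ≈ 0.891100
step 8 [8y] swap r/1=4/227: DF=(1 − 4/227·(0.987400+0.969500+0.961900+0.954200+0.935300+0.923600+0.891100))/(1+4/227) = 217/250 ≈ 0.868000

1 1 4937/5000
2 2 1939/2000
3 3 9619/10000
4 4 4771/5000
5 5 9353/10000
6 6 2309/2500
7 7 8911/10000
8 8 217/250
DF(3y) is solved at step 3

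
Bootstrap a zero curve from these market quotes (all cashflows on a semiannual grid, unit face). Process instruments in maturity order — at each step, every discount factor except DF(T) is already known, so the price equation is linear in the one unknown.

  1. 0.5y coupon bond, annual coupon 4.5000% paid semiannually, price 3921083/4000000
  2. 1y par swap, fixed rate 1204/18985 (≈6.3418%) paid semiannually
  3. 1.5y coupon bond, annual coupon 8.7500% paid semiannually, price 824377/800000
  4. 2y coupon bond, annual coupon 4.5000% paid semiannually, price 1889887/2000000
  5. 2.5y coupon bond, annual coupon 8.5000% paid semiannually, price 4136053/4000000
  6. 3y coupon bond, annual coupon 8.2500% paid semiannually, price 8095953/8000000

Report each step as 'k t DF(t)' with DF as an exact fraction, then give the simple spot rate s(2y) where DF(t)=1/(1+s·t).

1 1/2 9587/10000
2 1 4699/5000
3 3/2 9077/10000
4 2 539/625
5 5/2 8423/10000
6 3 1983/2500
s(2y) = (1/(539/625) − 1)/(2) = 43/539 ≈ 7.9777%

step 1 [0.5y] bond c/2=9/400: DF=(3921083/4000000 − 9/400·(0))/(1+9/400) = 9587/10000 ≈ 0.958700
step 2 [1y] swap r/2=602/18985: DF=(1 − 602/18985·(0.958700))/(1+602/18985) = 4699/5000 ≈ 0.939800
step 3 [1.5y] bond c/2=7/160: DF=(824377/800000 − 7/160·(0.958700+0.939800))/(1+7/160) = 9077/10000 ≈ 0.907700
step 4 [2y] bond c/2=9/400: DF=(1889887/2000000 − 9/400·(0.958700+0.939800+0.907700))/(1+9/400) = 539/625 ≈ 0.862400
step 5 [2.5y] bond c/2=17/400: DF=(4136053/4000000 − 17/400·(0.958700+0.939800+0.907700+0.862400))/(1+17/400) = 8423/10000 ≈ 0.842300
step 6 [3y] bond c/2=33/800: DF=(8095953/8000000 − 33/800·(0.958700+0.939800+0.907700+0.862400+0.842300))/(1+33/800) = 1983/2500 ≈ 0.793200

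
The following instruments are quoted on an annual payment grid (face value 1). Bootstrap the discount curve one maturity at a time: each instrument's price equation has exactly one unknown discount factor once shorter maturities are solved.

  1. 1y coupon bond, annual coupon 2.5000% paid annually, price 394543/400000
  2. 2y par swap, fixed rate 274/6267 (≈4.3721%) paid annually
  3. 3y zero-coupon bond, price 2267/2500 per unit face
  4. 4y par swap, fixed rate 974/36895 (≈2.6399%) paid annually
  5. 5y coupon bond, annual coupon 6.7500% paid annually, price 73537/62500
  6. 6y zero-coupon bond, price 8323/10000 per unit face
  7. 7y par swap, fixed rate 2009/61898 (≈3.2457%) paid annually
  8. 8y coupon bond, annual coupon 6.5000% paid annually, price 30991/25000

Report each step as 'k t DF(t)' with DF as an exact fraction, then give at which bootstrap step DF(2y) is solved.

step 1 [1y] bond c/1=1/40: DF=(394543/400000 − 1/40·(0))/(1+1/40) = 9623/10000 ≈ 0.962300
step 2 [2y] swap r/1=274/6267: DF=(1 − 274/6267·(0.962300))/(1+274/6267) = 4589/5000 ≈ 0.917800
step 3 [3y] zero: DF = P = 2267/2500 ≈ 0.906800
step 4 [4y] swap r/1=974/36895: DF=(1 − 974/36895·(0.962300+0.917800+0.906800))/(1+974/36895) = 4513/5000 ≈ 0.902600
step 5 [5y] bond c/1=27/400: DF=(73537/62500 − 27/400·(0.962300+0.917800+0.906800+0.902600))/(1+27/400) = 8689/10000 ≈ 0.868900
step 6 [6y] zero: DF = P = 8323/10000 ≈ 0.832300
step 7 [7y] swap r/1=2009/61898: DF=(1 − 2009/61898·(0.962300+0.917800+0.906800+0.902600+0.868900+0.832300))/(1+2009/61898) = 7991/10000 ≈ 0.799100
step 8 [8y] bond c/1=13/200: DF=(30991/25000 − 13/200·(0.962300+0.917800+0.906800+0.902600+0.868900+0.832300+0.799100))/(1+13/200) = 3931/5000 ≈ 0.786200

1 1 9623/10000
2 2 4589/5000
3 3 2267/2500
4 4 4513/5000
5 5 8689/10000
6 6 8323/10000
7 7 7991/10000
8 8 3931/5000
DF(2y) is solved at step 2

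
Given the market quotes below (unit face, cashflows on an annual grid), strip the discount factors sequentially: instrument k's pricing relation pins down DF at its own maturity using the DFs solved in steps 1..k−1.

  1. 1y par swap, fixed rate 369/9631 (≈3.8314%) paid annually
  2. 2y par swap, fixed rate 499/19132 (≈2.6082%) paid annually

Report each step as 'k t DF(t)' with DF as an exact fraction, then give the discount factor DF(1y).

1 1 9631/10000
2 2 9501/10000
DF(1y) = 9631/10000 ≈ 0.963100

step 1 [1y] swap r/1=369/9631: DF=(1 − 369/9631·(0))/(1+369/9631) = 9631/10000 ≈ 0.963100
step 2 [2y] swap r/1=499/19132: DF=(1 − 499/19132·(0.963100))/(1+499/19132) = 9501/10000 ≈ 0.950100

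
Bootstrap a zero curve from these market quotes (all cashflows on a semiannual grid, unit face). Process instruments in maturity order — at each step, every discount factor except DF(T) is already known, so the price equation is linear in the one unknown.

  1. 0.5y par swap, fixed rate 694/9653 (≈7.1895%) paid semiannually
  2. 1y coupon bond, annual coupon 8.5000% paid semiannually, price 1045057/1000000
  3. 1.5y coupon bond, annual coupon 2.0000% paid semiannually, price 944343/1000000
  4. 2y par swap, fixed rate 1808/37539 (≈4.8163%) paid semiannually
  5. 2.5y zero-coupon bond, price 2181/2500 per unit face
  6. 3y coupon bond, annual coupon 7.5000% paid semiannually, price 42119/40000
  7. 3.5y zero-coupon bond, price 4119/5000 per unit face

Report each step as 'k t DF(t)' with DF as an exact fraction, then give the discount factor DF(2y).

1 1/2 9653/10000
2 1 9631/10000
3 3/2 9159/10000
4 2 1137/1250
5 5/2 2181/2500
6 3 8477/10000
7 7/2 4119/5000
DF(2y) = 1137/1250 ≈ 0.909600

step 1 [0.5y] swap r/2=347/9653: DF=(1 − 347/9653·(0))/(1+347/9653) = 9653/10000 ≈ 0.965300
step 2 [1y] bond c/2=17/400: DF=(1045057/1000000 − 17/400·(0.965300))/(1+17/400) = 9631/10000 ≈ 0.963100
step 3 [1.5y] bond c/2=1/100: DF=(944343/1000000 − 1/100·(0.965300+0.963100))/(1+1/100) = 9159/10000 ≈ 0.915900
step 4 [2y] swap r/2=904/37539: DF=(1 − 904/37539·(0.965300+0.963100+0.915900))/(1+904/37539) = 1137/1250 ≈ 0.909600
step 5 [2.5y] zero: DF = P = 2181/2500 ≈ 0.872400
step 6 [3y] bond c/2=3/80: DF=(42119/40000 − 3/80·(0.965300+0.963100+0.915900+0.909600+0.872400))/(1+3/80) = 8477/10000 ≈ 0.847700
step 7 [3.5y] zero: DF = P = 4119/5000 ≈ 0.823800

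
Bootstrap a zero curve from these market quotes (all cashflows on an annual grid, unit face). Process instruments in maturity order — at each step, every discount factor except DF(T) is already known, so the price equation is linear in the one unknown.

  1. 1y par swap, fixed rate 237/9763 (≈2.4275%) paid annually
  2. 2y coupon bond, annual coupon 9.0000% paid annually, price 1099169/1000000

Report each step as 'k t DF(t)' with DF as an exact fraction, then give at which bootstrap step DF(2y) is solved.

step 1 [1y] swap r/1=237/9763: DF=(1 − 237/9763·(0))/(1+237/9763) = 9763/10000 ≈ 0.976300
step 2 [2y] bond c/1=9/100: DF=(1099169/1000000 − 9/100·(0.976300))/(1+9/100) = 4639/5000 ≈ 0.927800

1 1 9763/10000
2 2 4639/5000
DF(2y) is solved at step 2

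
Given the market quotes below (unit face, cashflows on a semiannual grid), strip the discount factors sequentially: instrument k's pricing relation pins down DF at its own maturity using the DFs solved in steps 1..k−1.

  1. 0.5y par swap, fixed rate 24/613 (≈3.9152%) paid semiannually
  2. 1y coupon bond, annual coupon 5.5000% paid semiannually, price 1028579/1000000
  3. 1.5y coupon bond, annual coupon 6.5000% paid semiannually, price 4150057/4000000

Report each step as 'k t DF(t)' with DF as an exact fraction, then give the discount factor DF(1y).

step 1 [0.5y] swap r/2=12/613: DF=(1 − 12/613·(0))/(1+12/613) = 613/625 ≈ 0.980800
step 2 [1y] bond c/2=11/400: DF=(1028579/1000000 − 11/400·(0.980800))/(1+11/400) = 2437/2500 ≈ 0.974800
step 3 [1.5y] bond c/2=13/400: DF=(4150057/4000000 − 13/400·(0.980800+0.974800))/(1+13/400) = 9433/10000 ≈ 0.943300

1 1/2 613/625
2 1 2437/2500
3 3/2 9433/10000
DF(1y) = 2437/2500 ≈ 0.974800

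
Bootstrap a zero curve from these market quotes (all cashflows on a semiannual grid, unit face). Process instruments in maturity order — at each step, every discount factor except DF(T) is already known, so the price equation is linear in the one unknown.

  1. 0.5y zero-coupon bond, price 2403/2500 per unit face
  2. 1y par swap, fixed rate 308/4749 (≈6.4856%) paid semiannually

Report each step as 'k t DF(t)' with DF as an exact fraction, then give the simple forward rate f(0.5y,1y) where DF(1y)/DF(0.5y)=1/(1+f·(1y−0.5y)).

step 1 [0.5y] zero: DF = P = 2403/2500 ≈ 0.961200
step 2 [1y] swap r/2=154/4749: DF=(1 − 154/4749·(0.961200))/(1+154/4749) = 1173/1250 ≈ 0.938400

1 1/2 2403/2500
2 1 1173/1250
f(0.5y,1y) = ((2403/2500)/(1173/1250) − 1)/(1/2) = 19/391 ≈ 4.8593%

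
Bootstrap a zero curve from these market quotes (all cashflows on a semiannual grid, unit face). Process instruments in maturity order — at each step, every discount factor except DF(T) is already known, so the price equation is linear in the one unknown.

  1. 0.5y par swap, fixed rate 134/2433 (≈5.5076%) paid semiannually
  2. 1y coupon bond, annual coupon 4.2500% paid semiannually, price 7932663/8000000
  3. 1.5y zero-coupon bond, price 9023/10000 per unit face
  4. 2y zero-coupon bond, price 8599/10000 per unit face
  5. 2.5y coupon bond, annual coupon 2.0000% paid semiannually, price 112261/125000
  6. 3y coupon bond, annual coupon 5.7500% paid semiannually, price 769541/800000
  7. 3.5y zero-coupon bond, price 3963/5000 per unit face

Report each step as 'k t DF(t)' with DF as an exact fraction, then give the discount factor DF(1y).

step 1 [0.5y] swap r/2=67/2433: DF=(1 − 67/2433·(0))/(1+67/2433) = 2433/2500 ≈ 0.973200
step 2 [1y] bond c/2=17/800: DF=(7932663/8000000 − 17/800·(0.973200))/(1+17/800) = 9507/10000 ≈ 0.950700
step 3 [1.5y] zero: DF = P = 9023/10000 ≈ 0.902300
step 4 [2y] zero: DF = P = 8599/10000 ≈ 0.859900
step 5 [2.5y] bond c/2=1/100: DF=(112261/125000 − 1/100·(0.973200+0.950700+0.902300+0.859900))/(1+1/100) = 8527/10000 ≈ 0.852700
step 6 [3y] bond c/2=23/800: DF=(769541/800000 − 23/800·(0.973200+0.950700+0.902300+0.859900+0.852700))/(1+23/800) = 4041/5000 ≈ 0.808200
step 7 [3.5y] zero: DF = P = 3963/5000 ≈ 0.792600

1 1/2 2433/2500
2 1 9507/10000
3 3/2 9023/10000
4 2 8599/10000
5 5/2 8527/10000
6 3 4041/5000
7 7/2 3963/5000
DF(1y) = 9507/10000 ≈ 0.950700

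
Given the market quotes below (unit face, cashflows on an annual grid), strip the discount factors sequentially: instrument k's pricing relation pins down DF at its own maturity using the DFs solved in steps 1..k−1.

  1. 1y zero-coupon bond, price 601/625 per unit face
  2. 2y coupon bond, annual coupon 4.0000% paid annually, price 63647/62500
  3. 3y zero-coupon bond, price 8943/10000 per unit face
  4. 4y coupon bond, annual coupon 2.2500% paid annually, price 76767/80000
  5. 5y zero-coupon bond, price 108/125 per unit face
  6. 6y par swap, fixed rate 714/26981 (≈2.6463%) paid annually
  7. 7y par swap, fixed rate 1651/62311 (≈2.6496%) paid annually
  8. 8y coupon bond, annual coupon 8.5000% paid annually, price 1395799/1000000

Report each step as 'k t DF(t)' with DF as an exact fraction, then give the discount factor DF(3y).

step 1 [1y] zero: DF = P = 601/625 ≈ 0.961600
step 2 [2y] bond c/1=1/25: DF=(63647/62500 − 1/25·(0.961600))/(1+1/25) = 4711/5000 ≈ 0.942200
step 3 [3y] zero: DF = P = 8943/10000 ≈ 0.894300
step 4 [4y] bond c/1=9/400: DF=(76767/80000 − 9/400·(0.961600+0.942200+0.894300))/(1+9/400) = 8769/10000 ≈ 0.876900
step 5 [5y] zero: DF = P = 108/125 ≈ 0.864000
step 6 [6y] swap r/1=714/26981: DF=(1 − 714/26981·(0.961600+0.942200+0.894300+0.876900+0.864000))/(1+714/26981) = 2143/2500 ≈ 0.857200
step 7 [7y] swap r/1=1651/62311: DF=(1 − 1651/62311·(0.961600+0.942200+0.894300+0.876900+0.864000+0.857200))/(1+1651/62311) = 8349/10000 ≈ 0.834900
step 8 [8y] bond c/1=17/200: DF=(1395799/1000000 − 17/200·(0.961600+0.942200+0.894300+0.876900+0.864000+0.857200+0.834900))/(1+17/200) = 7983/10000 ≈ 0.798300

1 1 601/625
2 2 4711/5000
3 3 8943/10000
4 4 8769/10000
5 5 108/125
6 6 2143/2500
7 7 8349/10000
8 8 7983/10000
DF(3y) = 8943/10000 ≈ 0.894300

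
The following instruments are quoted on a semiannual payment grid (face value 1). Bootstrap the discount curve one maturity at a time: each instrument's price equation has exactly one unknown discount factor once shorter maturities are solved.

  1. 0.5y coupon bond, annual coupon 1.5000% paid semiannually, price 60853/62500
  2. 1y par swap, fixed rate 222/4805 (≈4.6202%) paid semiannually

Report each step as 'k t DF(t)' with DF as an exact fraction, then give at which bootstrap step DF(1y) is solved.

1 1/2 604/625
2 1 2389/2500
DF(1y) is solved at step 2

step 1 [0.5y] bond c/2=3/400: DF=(60853/62500 − 3/400·(0))/(1+3/400) = 604/625 ≈ 0.966400
step 2 [1y] swap r/2=111/4805: DF=(1 − 111/4805·(0.966400))/(1+111/4805) = 2389/2500 ≈ 0.955600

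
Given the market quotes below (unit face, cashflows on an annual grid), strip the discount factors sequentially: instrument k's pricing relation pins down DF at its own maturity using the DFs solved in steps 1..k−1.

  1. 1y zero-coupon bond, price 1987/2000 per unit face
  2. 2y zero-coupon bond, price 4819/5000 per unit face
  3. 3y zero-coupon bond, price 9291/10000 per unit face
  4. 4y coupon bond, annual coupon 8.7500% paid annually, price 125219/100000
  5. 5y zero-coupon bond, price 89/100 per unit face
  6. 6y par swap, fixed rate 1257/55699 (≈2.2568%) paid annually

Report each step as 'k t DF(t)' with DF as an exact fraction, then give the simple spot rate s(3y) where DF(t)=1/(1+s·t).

1 1 1987/2000
2 2 4819/5000
3 3 9291/10000
4 4 1149/1250
5 5 89/100
6 6 8743/10000
s(3y) = (1/(9291/10000) − 1)/(3) = 709/27873 ≈ 2.5437%

step 1 [1y] zero: DF = P = 1987/2000 ≈ 0.993500
step 2 [2y] zero: DF = P = 4819/5000 ≈ 0.963800
step 3 [3y] zero: DF = P = 9291/10000 ≈ 0.929100
step 4 [4y] bond c/1=7/80: DF=(125219/100000 − 7/80·(0.993500+0.963800+0.929100))/(1+7/80) = 1149/1250 ≈ 0.919200
step 5 [5y] zero: DF = P = 89/100 ≈ 0.890000
step 6 [6y] swap r/1=1257/55699: DF=(1 − 1257/55699·(0.993500+0.963800+0.929100+0.919200+0.890000))/(1+1257/55699) = 8743/10000 ≈ 0.874300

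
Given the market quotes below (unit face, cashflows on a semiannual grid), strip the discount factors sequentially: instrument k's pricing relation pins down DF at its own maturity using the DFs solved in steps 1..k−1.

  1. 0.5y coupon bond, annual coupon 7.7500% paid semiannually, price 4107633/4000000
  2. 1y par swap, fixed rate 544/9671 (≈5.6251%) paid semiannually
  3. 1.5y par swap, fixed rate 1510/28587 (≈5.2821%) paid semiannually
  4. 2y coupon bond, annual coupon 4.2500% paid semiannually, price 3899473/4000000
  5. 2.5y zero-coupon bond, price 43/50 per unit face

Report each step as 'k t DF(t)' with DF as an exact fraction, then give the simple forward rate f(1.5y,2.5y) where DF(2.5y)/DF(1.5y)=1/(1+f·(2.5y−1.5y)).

1 1/2 4943/5000
2 1 591/625
3 3/2 1849/2000
4 2 8951/10000
5 5/2 43/50
f(1.5y,2.5y) = ((1849/2000)/(43/50) − 1)/(1) = 3/40 ≈ 7.5000%

step 1 [0.5y] bond c/2=31/800: DF=(4107633/4000000 − 31/800·(0))/(1+31/800) = 4943/5000 ≈ 0.988600
step 2 [1y] swap r/2=272/9671: DF=(1 − 272/9671·(0.988600))/(1+272/9671) = 591/625 ≈ 0.945600
step 3 [1.5y] swap r/2=755/28587: DF=(1 − 755/28587·(0.988600+0.945600))/(1+755/28587) = 1849/2000 ≈ 0.924500
step 4 [2y] bond c/2=17/800: DF=(3899473/4000000 − 17/800·(0.988600+0.945600+0.924500))/(1+17/800) = 8951/10000 ≈ 0.895100
step 5 [2.5y] zero: DF = P = 43/50 ≈ 0.860000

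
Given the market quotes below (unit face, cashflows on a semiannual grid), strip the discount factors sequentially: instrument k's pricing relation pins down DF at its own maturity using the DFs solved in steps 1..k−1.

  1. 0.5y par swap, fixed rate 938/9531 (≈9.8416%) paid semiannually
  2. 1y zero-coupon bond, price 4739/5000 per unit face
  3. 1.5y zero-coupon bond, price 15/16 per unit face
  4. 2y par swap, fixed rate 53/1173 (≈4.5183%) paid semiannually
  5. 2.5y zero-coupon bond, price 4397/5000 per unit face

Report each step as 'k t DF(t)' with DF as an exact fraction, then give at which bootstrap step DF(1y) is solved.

1 1/2 9531/10000
2 1 4739/5000
3 3/2 15/16
4 2 572/625
5 5/2 4397/5000
DF(1y) is solved at step 2

step 1 [0.5y] swap r/2=469/9531: DF=(1 − 469/9531·(0))/(1+469/9531) = 9531/10000 ≈ 0.953100
step 2 [1y] zero: DF = P = 4739/5000 ≈ 0.947800
step 3 [1.5y] zero: DF = P = 15/16 ≈ 0.937500
step 4 [2y] swap r/2=53/2346: DF=(1 − 53/2346·(0.953100+0.947800+0.937500))/(1+53/2346) = 572/625 ≈ 0.915200
step 5 [2.5y] zero: DF = P = 4397/5000 ≈ 0.879400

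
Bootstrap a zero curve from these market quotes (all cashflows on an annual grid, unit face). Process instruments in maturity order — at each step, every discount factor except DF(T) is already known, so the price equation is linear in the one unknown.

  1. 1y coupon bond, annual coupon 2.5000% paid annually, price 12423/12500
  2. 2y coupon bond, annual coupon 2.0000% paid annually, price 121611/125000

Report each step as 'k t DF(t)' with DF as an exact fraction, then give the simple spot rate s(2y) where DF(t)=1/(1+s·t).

1 1 606/625
2 2 2337/2500
s(2y) = (1/(2337/2500) − 1)/(2) = 163/4674 ≈ 3.4874%

step 1 [1y] bond c/1=1/40: DF=(12423/12500 − 1/40·(0))/(1+1/40) = 606/625 ≈ 0.969600
step 2 [2y] bond c/1=1/50: DF=(121611/125000 − 1/50·(0.969600))/(1+1/50) = 2337/2500 ≈ 0.934800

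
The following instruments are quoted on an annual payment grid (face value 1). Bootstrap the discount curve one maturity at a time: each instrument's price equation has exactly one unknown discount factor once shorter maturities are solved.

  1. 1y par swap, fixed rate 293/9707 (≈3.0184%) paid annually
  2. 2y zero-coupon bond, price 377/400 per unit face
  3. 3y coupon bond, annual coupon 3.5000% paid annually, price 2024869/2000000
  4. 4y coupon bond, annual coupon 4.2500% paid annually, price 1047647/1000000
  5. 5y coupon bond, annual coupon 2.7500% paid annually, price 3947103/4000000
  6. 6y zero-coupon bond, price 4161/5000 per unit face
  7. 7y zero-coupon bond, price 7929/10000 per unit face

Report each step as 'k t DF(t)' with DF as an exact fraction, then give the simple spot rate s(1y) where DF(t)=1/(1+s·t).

1 1 9707/10000
2 2 377/400
3 3 1827/2000
4 4 8897/10000
5 5 8609/10000
6 6 4161/5000
7 7 7929/10000
s(1y) = (1/(9707/10000) − 1)/(1) = 293/9707 ≈ 3.0184%

step 1 [1y] swap r/1=293/9707: DF=(1 − 293/9707·(0))/(1+293/9707) = 9707/10000 ≈ 0.970700
step 2 [2y] zero: DF = P = 377/400 ≈ 0.942500
step 3 [3y] bond c/1=7/200: DF=(2024869/2000000 − 7/200·(0.970700+0.942500))/(1+7/200) = 1827/2000 ≈ 0.913500
step 4 [4y] bond c/1=17/400: DF=(1047647/1000000 − 17/400·(0.970700+0.942500+0.913500))/(1+17/400) = 8897/10000 ≈ 0.889700
step 5 [5y] bond c/1=11/400: DF=(3947103/4000000 − 11/400·(0.970700+0.942500+0.913500+0.889700))/(1+11/400) = 8609/10000 ≈ 0.860900
step 6 [6y] zero: DF = P = 4161/5000 ≈ 0.832200
step 7 [7y] zero: DF = P = 7929/10000 ≈ 0.792900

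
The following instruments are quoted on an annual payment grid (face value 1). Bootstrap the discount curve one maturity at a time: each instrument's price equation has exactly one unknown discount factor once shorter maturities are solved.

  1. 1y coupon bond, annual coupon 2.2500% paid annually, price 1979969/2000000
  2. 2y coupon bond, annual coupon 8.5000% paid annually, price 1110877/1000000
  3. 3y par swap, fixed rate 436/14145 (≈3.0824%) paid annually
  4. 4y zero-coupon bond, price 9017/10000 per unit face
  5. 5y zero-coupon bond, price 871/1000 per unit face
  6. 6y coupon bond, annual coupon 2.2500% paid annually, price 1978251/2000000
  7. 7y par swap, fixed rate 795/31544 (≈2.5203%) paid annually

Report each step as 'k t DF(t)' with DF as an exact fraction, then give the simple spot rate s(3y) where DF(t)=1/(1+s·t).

step 1 [1y] bond c/1=9/400: DF=(1979969/2000000 − 9/400·(0))/(1+9/400) = 4841/5000 ≈ 0.968200
step 2 [2y] bond c/1=17/200: DF=(1110877/1000000 − 17/200·(0.968200))/(1+17/200) = 237/250 ≈ 0.948000
step 3 [3y] swap r/1=436/14145: DF=(1 − 436/14145·(0.968200+0.948000))/(1+436/14145) = 1141/1250 ≈ 0.912800
step 4 [4y] zero: DF = P = 9017/10000 ≈ 0.901700
step 5 [5y] zero: DF = P = 871/1000 ≈ 0.871000
step 6 [6y] bond c/1=9/400: DF=(1978251/2000000 − 9/400·(0.968200+0.948000+0.912800+0.901700+0.871000))/(1+9/400) = 8661/10000 ≈ 0.866100
step 7 [7y] swap r/1=795/31544: DF=(1 − 795/31544·(0.968200+0.948000+0.912800+0.901700+0.871000+0.866100))/(1+795/31544) = 841/1000 ≈ 0.841000

1 1 4841/5000
2 2 237/250
3 3 1141/1250
4 4 9017/10000
5 5 871/1000
6 6 8661/10000
7 7 841/1000
s(3y) = (1/(1141/1250) − 1)/(3) = 109/3423 ≈ 3.1843%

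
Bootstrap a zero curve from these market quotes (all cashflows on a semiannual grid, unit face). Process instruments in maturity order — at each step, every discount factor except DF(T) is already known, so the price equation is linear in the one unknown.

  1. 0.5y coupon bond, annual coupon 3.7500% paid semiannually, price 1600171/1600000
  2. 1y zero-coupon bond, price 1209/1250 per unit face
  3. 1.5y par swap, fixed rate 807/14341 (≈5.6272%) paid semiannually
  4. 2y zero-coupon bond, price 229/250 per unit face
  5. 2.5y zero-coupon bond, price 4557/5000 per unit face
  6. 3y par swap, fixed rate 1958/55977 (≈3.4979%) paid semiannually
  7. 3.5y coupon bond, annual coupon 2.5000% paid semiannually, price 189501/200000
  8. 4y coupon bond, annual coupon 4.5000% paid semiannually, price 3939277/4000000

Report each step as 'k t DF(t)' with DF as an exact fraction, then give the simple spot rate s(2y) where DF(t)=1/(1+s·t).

step 1 [0.5y] bond c/2=3/160: DF=(1600171/1600000 − 3/160·(0))/(1+3/160) = 9817/10000 ≈ 0.981700
step 2 [1y] zero: DF = P = 1209/1250 ≈ 0.967200
step 3 [1.5y] swap r/2=807/28682: DF=(1 − 807/28682·(0.981700+0.967200))/(1+807/28682) = 9193/10000 ≈ 0.919300
step 4 [2y] zero: DF = P = 229/250 ≈ 0.916000
step 5 [2.5y] zero: DF = P = 4557/5000 ≈ 0.911400
step 6 [3y] swap r/2=979/55977: DF=(1 − 979/55977·(0.981700+0.967200+0.919300+0.916000+0.911400))/(1+979/55977) = 9021/10000 ≈ 0.902100
step 7 [3.5y] bond c/2=1/80: DF=(189501/200000 − 1/80·(0.981700+0.967200+0.919300+0.916000+0.911400+0.902100))/(1+1/80) = 8667/10000 ≈ 0.866700
step 8 [4y] bond c/2=9/400: DF=(3939277/4000000 − 9/400·(0.981700+0.967200+0.919300+0.916000+0.911400+0.902100+0.866700))/(1+9/400) = 8209/10000 ≈ 0.820900

1 1/2 9817/10000
2 1 1209/1250
3 3/2 9193/10000
4 2 229/250
5 5/2 4557/5000
6 3 9021/10000
7 7/2 8667/10000
8 4 8209/10000
s(2y) = (1/(229/250) − 1)/(2) = 21/458 ≈ 4.5852%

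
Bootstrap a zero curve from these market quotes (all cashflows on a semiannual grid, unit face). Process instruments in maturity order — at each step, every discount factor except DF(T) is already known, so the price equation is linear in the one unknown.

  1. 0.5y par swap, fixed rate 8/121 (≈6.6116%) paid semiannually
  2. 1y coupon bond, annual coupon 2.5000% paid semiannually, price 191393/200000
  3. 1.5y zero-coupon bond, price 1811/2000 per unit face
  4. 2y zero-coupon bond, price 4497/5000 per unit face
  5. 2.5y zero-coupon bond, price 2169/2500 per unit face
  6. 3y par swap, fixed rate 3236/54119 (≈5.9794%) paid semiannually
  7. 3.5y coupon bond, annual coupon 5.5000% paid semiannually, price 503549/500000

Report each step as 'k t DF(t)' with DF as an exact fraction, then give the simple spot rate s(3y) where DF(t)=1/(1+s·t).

1 1/2 121/125
2 1 2333/2500
3 3/2 1811/2000
4 2 4497/5000
5 5/2 2169/2500
6 3 4191/5000
7 7/2 8353/10000
s(3y) = (1/(4191/5000) − 1)/(3) = 809/12573 ≈ 6.4344%

step 1 [0.5y] swap r/2=4/121: DF=(1 − 4/121·(0))/(1+4/121) = 121/125 ≈ 0.968000
step 2 [1y] bond c/2=1/80: DF=(191393/200000 − 1/80·(0.968000))/(1+1/80) = 2333/2500 ≈ 0.933200
step 3 [1.5y] zero: DF = P = 1811/2000 ≈ 0.905500
step 4 [2y] zero: DF = P = 4497/5000 ≈ 0.899400
step 5 [2.5y] zero: DF = P = 2169/2500 ≈ 0.867600
step 6 [3y] swap r/2=1618/54119: DF=(1 − 1618/54119·(0.968000+0.933200+0.905500+0.899400+0.867600))/(1+1618/54119) = 4191/5000 ≈ 0.838200
step 7 [3.5y] bond c/2=11/400: DF=(503549/500000 − 11/400·(0.968000+0.933200+0.905500+0.899400+0.867600+0.838200))/(1+11/400) = 8353/10000 ≈ 0.835300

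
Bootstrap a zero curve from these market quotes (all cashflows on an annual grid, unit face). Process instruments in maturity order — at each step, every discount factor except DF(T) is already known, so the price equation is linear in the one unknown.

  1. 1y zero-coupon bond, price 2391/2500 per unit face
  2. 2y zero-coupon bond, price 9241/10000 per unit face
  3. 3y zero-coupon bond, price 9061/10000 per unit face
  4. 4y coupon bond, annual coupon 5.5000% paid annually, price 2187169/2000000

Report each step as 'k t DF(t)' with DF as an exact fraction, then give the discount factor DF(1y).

1 1 2391/2500
2 2 9241/10000
3 3 9061/10000
4 4 8913/10000
DF(1y) = 2391/2500 ≈ 0.956400

step 1 [1y] zero: DF = P = 2391/2500 ≈ 0.956400
step 2 [2y] zero: DF = P = 9241/10000 ≈ 0.924100
step 3 [3y] zero: DF = P = 9061/10000 ≈ 0.906100
step 4 [4y] bond c/1=11/200: DF=(2187169/2000000 − 11/200·(0.956400+0.924100+0.906100))/(1+11/200) = 8913/10000 ≈ 0.891300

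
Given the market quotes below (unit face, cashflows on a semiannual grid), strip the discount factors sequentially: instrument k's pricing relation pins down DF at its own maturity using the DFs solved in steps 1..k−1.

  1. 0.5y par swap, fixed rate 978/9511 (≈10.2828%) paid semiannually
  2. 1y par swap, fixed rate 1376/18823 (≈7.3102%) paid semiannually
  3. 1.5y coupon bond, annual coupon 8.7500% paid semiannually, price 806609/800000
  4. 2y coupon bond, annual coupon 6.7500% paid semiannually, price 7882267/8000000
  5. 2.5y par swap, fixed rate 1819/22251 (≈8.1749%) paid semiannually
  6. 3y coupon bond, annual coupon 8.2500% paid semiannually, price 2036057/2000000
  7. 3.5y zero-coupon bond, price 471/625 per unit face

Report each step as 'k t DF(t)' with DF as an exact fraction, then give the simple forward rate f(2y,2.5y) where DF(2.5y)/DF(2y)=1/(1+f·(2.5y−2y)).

step 1 [0.5y] swap r/2=489/9511: DF=(1 − 489/9511·(0))/(1+489/9511) = 9511/10000 ≈ 0.951100
step 2 [1y] swap r/2=688/18823: DF=(1 − 688/18823·(0.951100))/(1+688/18823) = 582/625 ≈ 0.931200
step 3 [1.5y] bond c/2=7/160: DF=(806609/800000 − 7/160·(0.951100+0.931200))/(1+7/160) = 8871/10000 ≈ 0.887100
step 4 [2y] bond c/2=27/800: DF=(7882267/8000000 − 27/800·(0.951100+0.931200+0.887100))/(1+27/800) = 8627/10000 ≈ 0.862700
step 5 [2.5y] swap r/2=1819/44502: DF=(1 − 1819/44502·(0.951100+0.931200+0.887100+0.862700))/(1+1819/44502) = 8181/10000 ≈ 0.818100
step 6 [3y] bond c/2=33/800: DF=(2036057/2000000 − 33/800·(0.951100+0.931200+0.887100+0.862700+0.818100))/(1+33/800) = 4007/5000 ≈ 0.801400
step 7 [3.5y] zero: DF = P = 471/625 ≈ 0.753600

1 1/2 9511/10000
2 1 582/625
3 3/2 8871/10000
4 2 8627/10000
5 5/2 8181/10000
6 3 4007/5000
7 7/2 471/625
f(2y,2.5y) = ((8627/10000)/(8181/10000) − 1)/(1/2) = 892/8181 ≈ 10.9033%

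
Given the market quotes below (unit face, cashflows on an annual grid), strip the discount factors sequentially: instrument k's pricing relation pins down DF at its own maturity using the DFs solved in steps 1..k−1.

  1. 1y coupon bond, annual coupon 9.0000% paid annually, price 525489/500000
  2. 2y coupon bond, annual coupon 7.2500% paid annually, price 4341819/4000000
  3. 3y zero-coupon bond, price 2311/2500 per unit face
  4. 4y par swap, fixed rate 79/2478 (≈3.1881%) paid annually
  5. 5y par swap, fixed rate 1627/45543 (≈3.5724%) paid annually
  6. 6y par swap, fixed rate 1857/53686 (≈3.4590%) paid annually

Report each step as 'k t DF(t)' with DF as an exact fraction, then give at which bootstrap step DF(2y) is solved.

step 1 [1y] bond c/1=9/100: DF=(525489/500000 − 9/100·(0))/(1+9/100) = 4821/5000 ≈ 0.964200
step 2 [2y] bond c/1=29/400: DF=(4341819/4000000 − 29/400·(0.964200))/(1+29/400) = 9469/10000 ≈ 0.946900
step 3 [3y] zero: DF = P = 2311/2500 ≈ 0.924400
step 4 [4y] swap r/1=79/2478: DF=(1 − 79/2478·(0.964200+0.946900+0.924400))/(1+79/2478) = 1763/2000 ≈ 0.881500
step 5 [5y] swap r/1=1627/45543: DF=(1 − 1627/45543·(0.964200+0.946900+0.924400+0.881500))/(1+1627/45543) = 8373/10000 ≈ 0.837300
step 6 [6y] swap r/1=1857/53686: DF=(1 − 1857/53686·(0.964200+0.946900+0.924400+0.881500+0.837300))/(1+1857/53686) = 8143/10000 ≈ 0.814300

1 1 4821/5000
2 2 9469/10000
3 3 2311/2500
4 4 1763/2000
5 5 8373/10000
6 6 8143/10000
DF(2y) is solved at step 2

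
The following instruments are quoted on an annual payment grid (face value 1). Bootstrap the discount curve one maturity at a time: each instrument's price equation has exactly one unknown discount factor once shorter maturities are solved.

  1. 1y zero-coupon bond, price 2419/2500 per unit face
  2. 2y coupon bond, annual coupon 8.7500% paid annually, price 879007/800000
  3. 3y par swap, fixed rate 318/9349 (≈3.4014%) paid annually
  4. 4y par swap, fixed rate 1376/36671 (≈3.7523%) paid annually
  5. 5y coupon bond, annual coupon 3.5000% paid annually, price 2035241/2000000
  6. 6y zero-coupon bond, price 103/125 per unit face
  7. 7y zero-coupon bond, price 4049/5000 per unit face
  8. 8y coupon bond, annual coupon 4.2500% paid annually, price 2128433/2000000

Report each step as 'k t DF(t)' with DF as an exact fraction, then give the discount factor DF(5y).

step 1 [1y] zero: DF = P = 2419/2500 ≈ 0.967600
step 2 [2y] bond c/1=7/80: DF=(879007/800000 − 7/80·(0.967600))/(1+7/80) = 373/400 ≈ 0.932500
step 3 [3y] swap r/1=318/9349: DF=(1 − 318/9349·(0.967600+0.932500))/(1+318/9349) = 4523/5000 ≈ 0.904600
step 4 [4y] swap r/1=1376/36671: DF=(1 − 1376/36671·(0.967600+0.932500+0.904600))/(1+1376/36671) = 539/625 ≈ 0.862400
step 5 [5y] bond c/1=7/200: DF=(2035241/2000000 − 7/200·(0.967600+0.932500+0.904600+0.862400))/(1+7/200) = 537/625 ≈ 0.859200
step 6 [6y] zero: DF = P = 103/125 ≈ 0.824000
step 7 [7y] zero: DF = P = 4049/5000 ≈ 0.809800
step 8 [8y] bond c/1=17/400: DF=(2128433/2000000 − 17/400·(0.967600+0.932500+0.904600+0.862400+0.859200+0.824000+0.809800))/(1+17/400) = 7697/10000 ≈ 0.769700

1 1 2419/2500
2 2 373/400
3 3 4523/5000
4 4 539/625
5 5 537/625
6 6 103/125
7 7 4049/5000
8 8 7697/10000
DF(5y) = 537/625 ≈ 0.859200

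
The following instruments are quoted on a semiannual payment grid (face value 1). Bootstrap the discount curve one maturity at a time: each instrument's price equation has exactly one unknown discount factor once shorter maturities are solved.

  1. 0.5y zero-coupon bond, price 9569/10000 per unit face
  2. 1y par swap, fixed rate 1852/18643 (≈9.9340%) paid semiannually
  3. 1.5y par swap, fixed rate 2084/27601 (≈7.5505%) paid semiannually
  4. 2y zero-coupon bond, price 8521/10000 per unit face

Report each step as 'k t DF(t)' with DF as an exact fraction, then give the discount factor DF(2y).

1 1/2 9569/10000
2 1 4537/5000
3 3/2 4479/5000
4 2 8521/10000
DF(2y) = 8521/10000 ≈ 0.852100

step 1 [0.5y] zero: DF = P = 9569/10000 ≈ 0.956900
step 2 [1y] swap r/2=926/18643: DF=(1 − 926/18643·(0.956900))/(1+926/18643) = 4537/5000 ≈ 0.907400
step 3 [1.5y] swap r/2=1042/27601: DF=(1 − 1042/27601·(0.956900+0.907400))/(1+1042/27601) = 4479/5000 ≈ 0.895800
step 4 [2y] zero: DF = P = 8521/10000 ≈ 0.852100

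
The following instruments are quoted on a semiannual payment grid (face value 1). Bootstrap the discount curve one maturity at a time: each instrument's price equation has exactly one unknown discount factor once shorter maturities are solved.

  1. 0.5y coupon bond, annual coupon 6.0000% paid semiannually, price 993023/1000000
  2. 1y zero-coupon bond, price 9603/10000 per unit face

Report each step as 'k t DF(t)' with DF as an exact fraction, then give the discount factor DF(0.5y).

1 1/2 9641/10000
2 1 9603/10000
DF(0.5y) = 9641/10000 ≈ 0.964100

step 1 [0.5y] bond c/2=3/100: DF=(993023/1000000 − 3/100·(0))/(1+3/100) = 9641/10000 ≈ 0.964100
step 2 [1y] zero: DF = P = 9603/10000 ≈ 0.960300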